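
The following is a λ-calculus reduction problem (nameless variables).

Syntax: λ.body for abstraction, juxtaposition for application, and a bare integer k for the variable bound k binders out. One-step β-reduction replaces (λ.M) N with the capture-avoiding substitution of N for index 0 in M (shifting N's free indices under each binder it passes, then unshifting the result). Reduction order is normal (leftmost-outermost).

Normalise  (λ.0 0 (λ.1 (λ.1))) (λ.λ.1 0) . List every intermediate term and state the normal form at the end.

Answer: normal form = λ.λ.1  (in 7 steps)

Working:
  start: (λ.0 0 (λ.1 (λ.1))) (λ.λ.1 0)
  [1] (λ.λ.1 0) (λ.λ.1 0) (λ.(λ.λ.1 0) (λ.1))
  [2] (λ.(λ.λ.1 0) 0) (λ.(λ.λ.1 0) (λ.1))
  [3] (λ.λ.1 0) (λ.(λ.λ.1 0) (λ.1))
  [4] λ.(λ.(λ.λ.1 0) (λ.1)) 0
  [5] λ.(λ.λ.1 0) (λ.1)
  [6] λ.λ.(λ.2) 0
  [7] λ.λ.1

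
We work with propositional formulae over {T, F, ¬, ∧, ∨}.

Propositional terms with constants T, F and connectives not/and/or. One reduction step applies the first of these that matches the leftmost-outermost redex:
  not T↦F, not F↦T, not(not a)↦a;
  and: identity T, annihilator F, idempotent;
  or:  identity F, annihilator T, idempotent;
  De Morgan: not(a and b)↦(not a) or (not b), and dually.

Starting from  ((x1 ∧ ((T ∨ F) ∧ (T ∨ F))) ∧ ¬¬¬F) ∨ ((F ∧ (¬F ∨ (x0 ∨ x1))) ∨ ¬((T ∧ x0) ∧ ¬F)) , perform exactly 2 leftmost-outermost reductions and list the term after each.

  start: ((x1 ∧ ((T ∨ F) ∧ (T ∨ F))) ∧ ¬¬¬F) ∨ ((F ∧ (¬F ∨ (x0 ∨ x1))) ∨ ¬((T ∧ x0) ∧ ¬F))
  step 1: ((x1 ∧ (T ∨ F)) ∧ ¬¬¬F) ∨ ((F ∧ (¬F ∨ (x0 ∨ x1))) ∨ ¬((T ∧ x0) ∧ ¬F))
  step 2: ((x1 ∧ T) ∧ ¬¬¬F) ∨ ((F ∧ (¬F ∨ (x0 ∨ x1))) ∨ ¬((T ∧ x0) ∧ ¬F))

Answer: after 2 steps: ((x1 ∧ T) ∧ ¬¬¬F) ∨ ((F ∧ (¬F ∨ (x0 ∨ x1))) ∨ ¬((T ∧ x0) ∧ ¬F))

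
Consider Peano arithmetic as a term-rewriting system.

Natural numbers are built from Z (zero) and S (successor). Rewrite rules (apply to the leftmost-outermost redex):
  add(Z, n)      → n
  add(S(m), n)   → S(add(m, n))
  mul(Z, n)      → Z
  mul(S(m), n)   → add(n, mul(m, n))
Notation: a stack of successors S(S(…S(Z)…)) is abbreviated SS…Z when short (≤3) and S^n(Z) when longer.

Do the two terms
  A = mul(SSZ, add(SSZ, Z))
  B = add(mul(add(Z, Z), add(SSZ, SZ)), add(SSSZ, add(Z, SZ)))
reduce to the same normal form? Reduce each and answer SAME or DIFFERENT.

Answer: SAME — A ⇓ S^4(Z), B ⇓ S^4(Z)

Working:
Term A:
  start: mul(SSZ, add(SSZ, Z))
  step 1: add(add(SSZ, Z), mul(SZ, add(SSZ, Z)))
  step 2: add(S(add(SZ, Z)), mul(SZ, add(SSZ, Z)))
  step 3: S(add(add(SZ, Z), mul(SZ, add(SSZ, Z))))
  step 4: S(add(S(add(Z, Z)), mul(SZ, add(SSZ, Z))))
  step 5: S(S(add(add(Z, Z), mul(SZ, add(SSZ, Z)))))
  step 6: S(S(add(Z, mul(SZ, add(SSZ, Z)))))
  step 7: S(S(mul(SZ, add(SSZ, Z))))
  step 8: S(S(add(add(SSZ, Z), mul(Z, add(SSZ, Z)))))
  step 9: S(S(add(S(add(SZ, Z)), mul(Z, add(SSZ, Z)))))
  step 10: S(S(S(add(add(SZ, Z), mul(Z, add(SSZ, Z))))))
  step 11: S(S(S(add(S(add(Z, Z)), mul(Z, add(SSZ, Z))))))
  step 12: S(S(S(S(add(add(Z, Z), mul(Z, add(SSZ, Z)))))))
  step 13: S(S(S(S(add(Z, mul(Z, add(SSZ, Z)))))))
  step 14: S(S(S(S(mul(Z, add(SSZ, Z))))))
  step 15: S^4(Z)

Term B:
  start: add(mul(add(Z, Z), add(SSZ, SZ)), add(SSSZ, add(Z, SZ)))
  step 1: add(mul(Z, add(SSZ, SZ)), add(SSSZ, add(Z, SZ)))
  step 2: add(Z, add(SSSZ, add(Z, SZ)))
  step 3: add(SSSZ, add(Z, SZ))
  step 4: S(add(SSZ, add(Z, SZ)))
  step 5: S(S(add(SZ, add(Z, SZ))))
  step 6: S(S(S(add(Z, add(Z, SZ)))))
  step 7: S(S(S(add(Z, SZ))))
  step 8: S^4(Z)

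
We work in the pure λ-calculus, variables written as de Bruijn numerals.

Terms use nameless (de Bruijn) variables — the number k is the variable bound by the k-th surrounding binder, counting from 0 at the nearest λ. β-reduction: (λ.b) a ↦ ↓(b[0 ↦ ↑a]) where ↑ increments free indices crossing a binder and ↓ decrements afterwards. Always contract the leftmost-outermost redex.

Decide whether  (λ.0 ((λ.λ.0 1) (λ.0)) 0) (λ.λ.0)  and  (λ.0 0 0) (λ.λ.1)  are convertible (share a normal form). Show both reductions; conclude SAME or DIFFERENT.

Term A:
  start: (λ.0 ((λ.λ.0 1) (λ.0)) 0) (λ.λ.0)
  [1] (λ.λ.0) ((λ.λ.0 1) (λ.0)) (λ.λ.0)
  [2] (λ.0) (λ.λ.0)
  [3] λ.λ.0

Term B:
  start: (λ.0 0 0) (λ.λ.1)
  [1] (λ.λ.1) (λ.λ.1) (λ.λ.1)
  [2] (λ.λ.λ.1) (λ.λ.1)
  [3] λ.λ.1

Answer: DIFFERENT — A ⇓ λ.λ.0, B ⇓ λ.λ.1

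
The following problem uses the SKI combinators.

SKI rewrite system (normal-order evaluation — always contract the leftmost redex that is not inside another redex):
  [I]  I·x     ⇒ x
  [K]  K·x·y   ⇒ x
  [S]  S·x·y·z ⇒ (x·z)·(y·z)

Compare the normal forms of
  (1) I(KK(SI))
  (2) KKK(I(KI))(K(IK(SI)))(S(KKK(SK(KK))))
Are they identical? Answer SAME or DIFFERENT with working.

Term A:
  start: I(KK(SI))
  →1  KK(SI)
  →2  K

Term B:
  start: KKK(I(KI))(K(IK(SI)))(S(KKK(SK(KK))))
  →1  K(I(KI))(K(IK(SI)))(S(KKK(SK(KK))))
  →2  I(KI)(S(KKK(SK(KK))))
  →3  KI(S(KKK(SK(KK))))
  →4  I

Answer: DIFFERENT — A ⇓ K, B ⇓ I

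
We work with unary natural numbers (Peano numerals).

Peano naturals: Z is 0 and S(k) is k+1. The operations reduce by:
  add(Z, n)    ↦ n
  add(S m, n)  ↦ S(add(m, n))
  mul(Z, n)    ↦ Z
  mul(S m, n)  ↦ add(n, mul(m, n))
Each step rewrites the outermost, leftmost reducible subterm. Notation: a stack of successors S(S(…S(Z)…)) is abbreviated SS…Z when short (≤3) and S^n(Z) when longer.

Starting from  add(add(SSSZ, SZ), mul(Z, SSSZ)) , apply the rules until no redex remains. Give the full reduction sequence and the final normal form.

  start: add(add(SSSZ, SZ), mul(Z, SSSZ))
  [1] add(S(add(SSZ, SZ)), mul(Z, SSSZ))
  [2] S(add(add(SSZ, SZ), mul(Z, SSSZ)))
  [3] S(add(S(add(SZ, SZ)), mul(Z, SSSZ)))
  [4] S(S(add(add(SZ, SZ), mul(Z, SSSZ))))
  [5] S(S(add(S(add(Z, SZ)), mul(Z, SSSZ))))
  [6] S(S(S(add(add(Z, SZ), mul(Z, SSSZ)))))
  [7] S(S(S(add(SZ, mul(Z, SSSZ)))))
  [8] S(S(S(S(add(Z, mul(Z, SSSZ))))))
  [9] S(S(S(S(mul(Z, SSSZ)))))
  [10] S^4(Z)

Answer: normal form = S^4(Z)  (in 10 steps)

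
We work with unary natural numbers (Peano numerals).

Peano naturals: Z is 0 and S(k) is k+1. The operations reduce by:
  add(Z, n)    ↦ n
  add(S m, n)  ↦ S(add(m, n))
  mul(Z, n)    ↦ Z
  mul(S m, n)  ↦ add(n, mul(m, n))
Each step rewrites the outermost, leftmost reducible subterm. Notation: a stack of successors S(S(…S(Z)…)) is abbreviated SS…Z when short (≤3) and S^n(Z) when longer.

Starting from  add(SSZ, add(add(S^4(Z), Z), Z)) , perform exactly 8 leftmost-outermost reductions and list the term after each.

  start: add(SSZ, add(add(S^4(Z), Z), Z))
  [1] S(add(SZ, add(add(S^4(Z), Z), Z)))
  [2] S(S(add(Z, add(add(S^4(Z), Z), Z))))
  [3] S(S(add(add(S^4(Z), Z), Z)))
  [4] S(S(add(S(add(SSSZ, Z)), Z)))
  [5] S(S(S(add(add(SSSZ, Z), Z))))
  [6] S(S(S(add(S(add(SSZ, Z)), Z))))
  [7] S(S(S(S(add(add(SSZ, Z), Z)))))
  [8] S(S(S(S(add(S(add(SZ, Z)), Z)))))

Answer: after 8 steps: S(S(S(S(add(S(add(SZ, Z)), Z)))))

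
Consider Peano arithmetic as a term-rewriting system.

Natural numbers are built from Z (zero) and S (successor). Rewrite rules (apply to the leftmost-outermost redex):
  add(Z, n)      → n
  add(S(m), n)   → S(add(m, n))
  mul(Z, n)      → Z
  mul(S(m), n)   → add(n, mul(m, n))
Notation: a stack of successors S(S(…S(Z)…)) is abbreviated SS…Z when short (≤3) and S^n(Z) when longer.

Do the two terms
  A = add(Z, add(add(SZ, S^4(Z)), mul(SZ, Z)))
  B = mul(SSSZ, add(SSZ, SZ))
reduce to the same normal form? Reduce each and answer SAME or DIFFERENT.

Term A:
  start: add(Z, add(add(SZ, S^4(Z)), mul(SZ, Z)))
  [1] add(add(SZ, S^4(Z)), mul(SZ, Z))
  [2] add(S(add(Z, S^4(Z))), mul(SZ, Z))
  [3] S(add(add(Z, S^4(Z)), mul(SZ, Z)))
  [4] S(add(S^4(Z), mul(SZ, Z)))
  [5] S(S(add(SSSZ, mul(SZ, Z))))
  [6] S(S(S(add(SSZ, mul(SZ, Z)))))
  [7] S(S(S(S(add(SZ, mul(SZ, Z))))))
  [8] S(S(S(S(S(add(Z, mul(SZ, Z)))))))
  [9] S(S(S(S(S(mul(SZ, Z))))))
  [10] S(S(S(S(S(add(Z, mul(Z, Z)))))))
  [11] S(S(S(S(S(mul(Z, Z))))))
  [12] S^5(Z)

Term B:
  start: mul(SSSZ, add(SSZ, SZ))
  [1] add(add(SSZ, SZ), mul(SSZ, add(SSZ, SZ)))
  [2] add(S(add(SZ, SZ)), mul(SSZ, add(SSZ, SZ)))
  [3] S(add(add(SZ, SZ), mul(SSZ, add(SSZ, SZ))))
  [4] S(add(S(add(Z, SZ)), mul(SSZ, add(SSZ, SZ))))
  [5] S(S(add(add(Z, SZ), mul(SSZ, add(SSZ, SZ)))))
  [6] S(S(add(SZ, mul(SSZ, add(SSZ, SZ)))))
  [7] S(S(S(add(Z, mul(SSZ, add(SSZ, SZ))))))
  [8] S(S(S(mul(SSZ, add(SSZ, SZ)))))
  [9] S(S(S(add(add(SSZ, SZ), mul(SZ, add(SSZ, SZ))))))
  [10] S(S(S(add(S(add(SZ, SZ)), mul(SZ, add(SSZ, SZ))))))
  [11] S(S(S(S(add(add(SZ, SZ), mul(SZ, add(SSZ, SZ)))))))
  [12] S(S(S(S(add(S(add(Z, SZ)), mul(SZ, add(SSZ, SZ)))))))
  [13] S(S(S(S(S(add(add(Z, SZ), mul(SZ, add(SSZ, SZ))))))))
  [14] S(S(S(S(S(add(SZ, mul(SZ, add(SSZ, SZ))))))))
  [15] S(S(S(S(S(S(add(Z, mul(SZ, add(SSZ, SZ)))))))))
  [16] S(S(S(S(S(S(mul(SZ, add(SSZ, SZ))))))))
  [17] S(S(S(S(S(S(add(add(SSZ, SZ), mul(Z, add(SSZ, SZ)))))))))
  [18] S(S(S(S(S(S(add(S(add(SZ, SZ)), mul(Z, add(SSZ, SZ)))))))))
  [19] S(S(S(S(S(S(S(add(add(SZ, SZ), mul(Z, add(SSZ, SZ))))))))))
  [20] S(S(S(S(S(S(S(add(S(add(Z, SZ)), mul(Z, add(SSZ, SZ))))))))))
  [21] S(S(S(S(S(S(S(S(add(add(Z, SZ), mul(Z, add(SSZ, SZ)))))))))))
  [22] S(S(S(S(S(S(S(S(add(SZ, mul(Z, add(SSZ, SZ)))))))))))
  [23] S(S(S(S(S(S(S(S(S(add(Z, mul(Z, add(SSZ, SZ))))))))))))
  [24] S(S(S(S(S(S(S(S(S(mul(Z, add(SSZ, SZ)))))))))))
  [25] S^9(Z)

Answer: DIFFERENT — A ⇓ S^5(Z), B ⇓ S^9(Z)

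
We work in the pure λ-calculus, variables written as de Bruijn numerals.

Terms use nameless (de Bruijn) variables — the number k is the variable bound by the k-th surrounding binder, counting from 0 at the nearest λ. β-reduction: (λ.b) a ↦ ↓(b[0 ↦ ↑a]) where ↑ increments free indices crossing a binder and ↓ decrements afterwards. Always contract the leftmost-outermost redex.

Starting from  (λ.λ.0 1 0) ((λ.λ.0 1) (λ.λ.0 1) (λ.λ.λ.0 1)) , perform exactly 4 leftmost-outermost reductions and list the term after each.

Answer: after 4 steps: λ.0 (λ.λ.0 1) 0

Working:
  start: (λ.λ.0 1 0) ((λ.λ.0 1) (λ.λ.0 1) (λ.λ.λ.0 1))
  [1] λ.0 ((λ.λ.0 1) (λ.λ.0 1) (λ.λ.λ.0 1)) 0
  [2] λ.0 ((λ.0 (λ.λ.0 1)) (λ.λ.λ.0 1)) 0
  [3] λ.0 ((λ.λ.λ.0 1) (λ.λ.0 1)) 0
  [4] λ.0 (λ.λ.0 1) 0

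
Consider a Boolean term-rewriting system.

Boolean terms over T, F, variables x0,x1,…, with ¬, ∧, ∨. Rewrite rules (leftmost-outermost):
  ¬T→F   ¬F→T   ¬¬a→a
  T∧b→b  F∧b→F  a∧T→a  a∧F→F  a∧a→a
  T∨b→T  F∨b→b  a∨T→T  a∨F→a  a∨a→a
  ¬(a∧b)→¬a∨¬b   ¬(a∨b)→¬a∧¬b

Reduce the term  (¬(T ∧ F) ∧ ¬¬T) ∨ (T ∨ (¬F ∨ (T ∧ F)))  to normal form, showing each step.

Answer: normal form = T  (in 7 steps)

Derivation:
  start: (¬(T ∧ F) ∧ ¬¬T) ∨ (T ∨ (¬F ∨ (T ∧ F)))
  step 1: ((¬T ∨ ¬F) ∧ ¬¬T) ∨ (T ∨ (¬F ∨ (T ∧ F)))
  step 2: ((F ∨ ¬F) ∧ ¬¬T) ∨ (T ∨ (¬F ∨ (T ∧ F)))
  step 3: (¬F ∧ ¬¬T) ∨ (T ∨ (¬F ∨ (T ∧ F)))
  step 4: (T ∧ ¬¬T) ∨ (T ∨ (¬F ∨ (T ∧ F)))
  step 5: ¬¬T ∨ (T ∨ (¬F ∨ (T ∧ F)))
  step 6: T ∨ (T ∨ (¬F ∨ (T ∧ F)))
  step 7: T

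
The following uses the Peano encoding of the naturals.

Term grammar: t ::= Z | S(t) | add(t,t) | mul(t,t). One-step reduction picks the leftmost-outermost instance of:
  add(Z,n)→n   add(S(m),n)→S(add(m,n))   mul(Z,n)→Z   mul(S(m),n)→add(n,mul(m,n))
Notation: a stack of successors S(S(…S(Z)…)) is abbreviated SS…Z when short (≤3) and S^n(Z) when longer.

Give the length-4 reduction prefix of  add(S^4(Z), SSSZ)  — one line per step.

  start: add(S^4(Z), SSSZ)
  [1] S(add(SSSZ, SSSZ))
  [2] S(S(add(SSZ, SSSZ)))
  [3] S(S(S(add(SZ, SSSZ))))
  [4] S(S(S(S(add(Z, SSSZ)))))

Answer: after 4 steps: S(S(S(S(add(Z, SSSZ)))))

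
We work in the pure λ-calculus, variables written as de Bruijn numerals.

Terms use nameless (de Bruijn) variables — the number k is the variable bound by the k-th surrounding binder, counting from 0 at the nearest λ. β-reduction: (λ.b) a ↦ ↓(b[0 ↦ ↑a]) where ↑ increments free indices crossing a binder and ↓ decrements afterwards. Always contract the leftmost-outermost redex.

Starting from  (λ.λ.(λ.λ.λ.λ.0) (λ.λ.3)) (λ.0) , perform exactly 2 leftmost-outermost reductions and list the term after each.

  start: (λ.λ.(λ.λ.λ.λ.0) (λ.λ.3)) (λ.0)
  [1] λ.(λ.λ.λ.λ.0) (λ.λ.λ.0)
  [2] λ.λ.λ.λ.0

Answer: after 2 steps: λ.λ.λ.λ.0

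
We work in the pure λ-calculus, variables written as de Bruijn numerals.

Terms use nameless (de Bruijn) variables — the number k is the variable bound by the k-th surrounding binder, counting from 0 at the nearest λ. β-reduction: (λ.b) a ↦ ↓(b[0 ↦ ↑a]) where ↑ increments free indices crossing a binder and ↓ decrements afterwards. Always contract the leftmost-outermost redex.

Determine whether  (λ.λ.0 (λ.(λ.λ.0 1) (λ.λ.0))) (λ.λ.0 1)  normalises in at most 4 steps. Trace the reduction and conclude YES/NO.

Answer: YES — reaches normal form λ.0 (λ.λ.0 (λ.λ.0)) in 2 ≤ 4 steps

Derivation:
  start: (λ.λ.0 (λ.(λ.λ.0 1) (λ.λ.0))) (λ.λ.0 1)
  step 1: λ.0 (λ.(λ.λ.0 1) (λ.λ.0))
  step 2: λ.0 (λ.λ.0 (λ.λ.0))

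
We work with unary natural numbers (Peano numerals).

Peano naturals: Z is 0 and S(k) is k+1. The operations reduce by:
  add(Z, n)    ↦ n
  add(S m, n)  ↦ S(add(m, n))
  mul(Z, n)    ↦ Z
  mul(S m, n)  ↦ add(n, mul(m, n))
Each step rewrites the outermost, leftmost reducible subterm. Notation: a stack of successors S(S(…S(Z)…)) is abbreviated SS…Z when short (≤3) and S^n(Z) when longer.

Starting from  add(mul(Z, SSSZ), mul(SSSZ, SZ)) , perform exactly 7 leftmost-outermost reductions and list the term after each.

Answer: after 7 steps: S(S(add(Z, mul(SZ, SZ))))

Reduction:
  start: add(mul(Z, SSSZ), mul(SSSZ, SZ))
  →1  add(Z, mul(SSSZ, SZ))
  →2  mul(SSSZ, SZ)
  →3  add(SZ, mul(SSZ, SZ))
  →4  S(add(Z, mul(SSZ, SZ)))
  →5  S(mul(SSZ, SZ))
  →6  S(add(SZ, mul(SZ, SZ)))
  →7  S(S(add(Z, mul(SZ, SZ))))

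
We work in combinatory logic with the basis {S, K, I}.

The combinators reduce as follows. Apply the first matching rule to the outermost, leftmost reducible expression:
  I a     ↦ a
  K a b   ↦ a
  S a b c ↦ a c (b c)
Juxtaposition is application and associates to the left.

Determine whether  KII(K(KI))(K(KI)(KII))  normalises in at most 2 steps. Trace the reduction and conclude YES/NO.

Answer: NO — after 2 steps the term is K(KI)(K(KI)(KII)), not yet normal

Working:
  start: KII(K(KI))(K(KI)(KII))
  step 1: I(K(KI))(K(KI)(KII))
  step 2: K(KI)(K(KI)(KII))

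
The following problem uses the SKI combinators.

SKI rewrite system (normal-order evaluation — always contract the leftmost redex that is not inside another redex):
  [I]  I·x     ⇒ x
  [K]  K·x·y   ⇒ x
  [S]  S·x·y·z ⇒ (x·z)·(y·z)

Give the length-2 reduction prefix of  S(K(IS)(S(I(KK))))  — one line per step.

Answer: after 2 steps: SS

Reduction:
  start: S(K(IS)(S(I(KK))))
  step 1: S(IS)
  step 2: SS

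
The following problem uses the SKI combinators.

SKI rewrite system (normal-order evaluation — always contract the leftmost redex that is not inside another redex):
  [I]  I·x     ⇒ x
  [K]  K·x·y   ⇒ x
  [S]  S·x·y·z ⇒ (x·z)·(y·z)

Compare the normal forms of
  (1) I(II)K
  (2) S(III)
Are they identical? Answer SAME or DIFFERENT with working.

Term A:
  start: I(II)K
  [1] IIK
  [2] IK
  [3] K

Term B:
  start: S(III)
  [1] S(II)
  [2] SI

Answer: DIFFERENT — A ⇓ K, B ⇓ SI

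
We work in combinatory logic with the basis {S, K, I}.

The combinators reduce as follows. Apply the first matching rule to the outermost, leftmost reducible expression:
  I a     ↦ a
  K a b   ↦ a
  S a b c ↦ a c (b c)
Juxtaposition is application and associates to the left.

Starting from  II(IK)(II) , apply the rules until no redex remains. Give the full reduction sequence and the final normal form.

  start: II(IK)(II)
  →1  I(IK)(II)
  →2  IK(II)
  →3  K(II)
  →4  KI

Answer: normal form = KI  (in 4 steps)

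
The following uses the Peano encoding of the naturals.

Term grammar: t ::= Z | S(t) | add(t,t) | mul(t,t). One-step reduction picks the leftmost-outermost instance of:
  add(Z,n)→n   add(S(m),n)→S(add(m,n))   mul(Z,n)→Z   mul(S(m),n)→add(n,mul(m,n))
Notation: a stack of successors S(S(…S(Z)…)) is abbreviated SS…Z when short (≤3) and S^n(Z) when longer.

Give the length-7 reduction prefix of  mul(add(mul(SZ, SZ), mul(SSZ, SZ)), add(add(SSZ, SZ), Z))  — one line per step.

Answer: after 7 steps: S(add(add(add(SZ, SZ), Z), mul(add(add(Z, mul(Z, SZ)), mul(SSZ, SZ)), add(add(SSZ, SZ), Z))))

Working:
  start: mul(add(mul(SZ, SZ), mul(SSZ, SZ)), add(add(SSZ, SZ), Z))
  →1  mul(add(add(SZ, mul(Z, SZ)), mul(SSZ, SZ)), add(add(SSZ, SZ), Z))
  →2  mul(add(S(add(Z, mul(Z, SZ))), mul(SSZ, SZ)), add(add(SSZ, SZ), Z))
  →3  mul(S(add(add(Z, mul(Z, SZ)), mul(SSZ, SZ))), add(add(SSZ, SZ), Z))
  →4  add(add(add(SSZ, SZ), Z), mul(add(add(Z, mul(Z, SZ)), mul(SSZ, SZ)), add(add(SSZ, SZ), Z)))
  →5  add(add(S(add(SZ, SZ)), Z), mul(add(add(Z, mul(Z, SZ)), mul(SSZ, SZ)), add(add(SSZ, SZ), Z)))
  →6  add(S(add(add(SZ, SZ), Z)), mul(add(add(Z, mul(Z, SZ)), mul(SSZ, SZ)), add(add(SSZ, SZ), Z)))
  →7  S(add(add(add(SZ, SZ), Z), mul(add(add(Z, mul(Z, SZ)), mul(SSZ, SZ)), add(add(SSZ, SZ), Z))))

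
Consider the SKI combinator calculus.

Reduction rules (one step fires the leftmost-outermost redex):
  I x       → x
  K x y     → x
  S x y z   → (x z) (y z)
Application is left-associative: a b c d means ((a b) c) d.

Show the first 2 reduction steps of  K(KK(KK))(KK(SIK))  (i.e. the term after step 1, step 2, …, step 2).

Answer: after 2 steps: K

Working:
  start: K(KK(KK))(KK(SIK))
  step 1: KK(KK)
  step 2: K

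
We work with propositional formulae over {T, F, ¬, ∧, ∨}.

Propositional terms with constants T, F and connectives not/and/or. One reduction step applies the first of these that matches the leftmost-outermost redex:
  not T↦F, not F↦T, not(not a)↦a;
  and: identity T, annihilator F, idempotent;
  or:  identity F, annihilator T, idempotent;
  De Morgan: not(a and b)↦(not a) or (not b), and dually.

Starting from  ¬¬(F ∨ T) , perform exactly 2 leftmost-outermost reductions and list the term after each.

  start: ¬¬(F ∨ T)
  step 1: F ∨ T
  step 2: T

Answer: after 2 steps: T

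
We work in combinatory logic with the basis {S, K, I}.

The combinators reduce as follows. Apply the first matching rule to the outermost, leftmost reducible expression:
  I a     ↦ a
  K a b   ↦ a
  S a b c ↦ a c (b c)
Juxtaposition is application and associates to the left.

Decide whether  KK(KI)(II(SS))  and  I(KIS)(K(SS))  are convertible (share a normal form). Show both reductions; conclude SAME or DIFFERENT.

Term A:
  start: KK(KI)(II(SS))
  →1  K(II(SS))
  →2  K(I(SS))
  →3  K(SS)

Term B:
  start: I(KIS)(K(SS))
  →1  KIS(K(SS))
  →2  I(K(SS))
  →3  K(SS)

Answer: SAME — A ⇓ K(SS), B ⇓ K(SS)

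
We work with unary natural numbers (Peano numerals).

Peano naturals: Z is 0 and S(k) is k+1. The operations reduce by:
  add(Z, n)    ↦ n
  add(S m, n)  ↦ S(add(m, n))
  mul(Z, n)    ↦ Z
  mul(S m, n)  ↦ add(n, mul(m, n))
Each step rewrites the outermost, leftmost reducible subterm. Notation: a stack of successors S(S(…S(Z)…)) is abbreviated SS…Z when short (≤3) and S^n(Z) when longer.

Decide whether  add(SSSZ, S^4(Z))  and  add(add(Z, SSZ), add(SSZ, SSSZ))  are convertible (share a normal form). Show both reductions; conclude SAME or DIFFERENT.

Term A:
  start: add(SSSZ, S^4(Z))
  [1] S(add(SSZ, S^4(Z)))
  [2] S(S(add(SZ, S^4(Z))))
  [3] S(S(S(add(Z, S^4(Z)))))
  [4] S^7(Z)

Term B:
  start: add(add(Z, SSZ), add(SSZ, SSSZ))
  [1] add(SSZ, add(SSZ, SSSZ))
  [2] S(add(SZ, add(SSZ, SSSZ)))
  [3] S(S(add(Z, add(SSZ, SSSZ))))
  [4] S(S(add(SSZ, SSSZ)))
  [5] S(S(S(add(SZ, SSSZ))))
  [6] S(S(S(S(add(Z, SSSZ)))))
  [7] S^7(Z)

Answer: SAME — A ⇓ S^7(Z), B ⇓ S^7(Z)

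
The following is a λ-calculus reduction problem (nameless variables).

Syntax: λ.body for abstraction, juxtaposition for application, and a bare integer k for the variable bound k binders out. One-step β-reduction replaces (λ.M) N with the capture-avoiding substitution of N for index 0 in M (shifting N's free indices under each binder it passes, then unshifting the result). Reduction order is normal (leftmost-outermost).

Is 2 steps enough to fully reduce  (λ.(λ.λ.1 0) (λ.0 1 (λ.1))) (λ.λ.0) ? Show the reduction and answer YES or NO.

Answer: NO — after 2 steps the term is λ.(λ.0 (λ.λ.0) (λ.1)) 0, not yet normal

Derivation:
  start: (λ.(λ.λ.1 0) (λ.0 1 (λ.1))) (λ.λ.0)
  [1] (λ.λ.1 0) (λ.0 (λ.λ.0) (λ.1))
  [2] λ.(λ.0 (λ.λ.0) (λ.1)) 0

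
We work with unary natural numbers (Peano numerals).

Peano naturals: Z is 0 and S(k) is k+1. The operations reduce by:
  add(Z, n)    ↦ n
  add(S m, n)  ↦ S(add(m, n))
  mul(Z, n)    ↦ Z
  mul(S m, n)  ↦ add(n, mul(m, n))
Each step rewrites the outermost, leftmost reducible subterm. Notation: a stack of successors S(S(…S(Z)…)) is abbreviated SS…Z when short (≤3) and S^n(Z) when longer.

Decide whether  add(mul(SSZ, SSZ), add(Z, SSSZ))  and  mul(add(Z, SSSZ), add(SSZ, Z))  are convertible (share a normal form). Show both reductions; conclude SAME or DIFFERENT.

Answer: DIFFERENT — A ⇓ S^7(Z), B ⇓ S^6(Z)

Reduction:
Term A:
  start: add(mul(SSZ, SSZ), add(Z, SSSZ))
  [1] add(add(SSZ, mul(SZ, SSZ)), add(Z, SSSZ))
  [2] add(S(add(SZ, mul(SZ, SSZ))), add(Z, SSSZ))
  [3] S(add(add(SZ, mul(SZ, SSZ)), add(Z, SSSZ)))
  [4] S(add(S(add(Z, mul(SZ, SSZ))), add(Z, SSSZ)))
  [5] S(S(add(add(Z, mul(SZ, SSZ)), add(Z, SSSZ))))
  [6] S(S(add(mul(SZ, SSZ), add(Z, SSSZ))))
  [7] S(S(add(add(SSZ, mul(Z, SSZ)), add(Z, SSSZ))))
  [8] S(S(add(S(add(SZ, mul(Z, SSZ))), add(Z, SSSZ))))
  [9] S(S(S(add(add(SZ, mul(Z, SSZ)), add(Z, SSSZ)))))
  [10] S(S(S(add(S(add(Z, mul(Z, SSZ))), add(Z, SSSZ)))))
  [11] S(S(S(S(add(add(Z, mul(Z, SSZ)), add(Z, SSSZ))))))
  [12] S(S(S(S(add(mul(Z, SSZ), add(Z, SSSZ))))))
  [13] S(S(S(S(add(Z, add(Z, SSSZ))))))
  [14] S(S(S(S(add(Z, SSSZ)))))
  [15] S^7(Z)

Term B:
  start: mul(add(Z, SSSZ), add(SSZ, Z))
  [1] mul(SSSZ, add(SSZ, Z))
  [2] add(add(SSZ, Z), mul(SSZ, add(SSZ, Z)))
  [3] add(S(add(SZ, Z)), mul(SSZ, add(SSZ, Z)))
  [4] S(add(add(SZ, Z), mul(SSZ, add(SSZ, Z))))
  [5] S(add(S(add(Z, Z)), mul(SSZ, add(SSZ, Z))))
  [6] S(S(add(add(Z, Z), mul(SSZ, add(SSZ, Z)))))
  [7] S(S(add(Z, mul(SSZ, add(SSZ, Z)))))
  [8] S(S(mul(SSZ, add(SSZ, Z))))
  [9] S(S(add(add(SSZ, Z), mul(SZ, add(SSZ, Z)))))
  [10] S(S(add(S(add(SZ, Z)), mul(SZ, add(SSZ, Z)))))
  [11] S(S(S(add(add(SZ, Z), mul(SZ, add(SSZ, Z))))))
  [12] S(S(S(add(S(add(Z, Z)), mul(SZ, add(SSZ, Z))))))
  [13] S(S(S(S(add(add(Z, Z), mul(SZ, add(SSZ, Z)))))))
  [14] S(S(S(S(add(Z, mul(SZ, add(SSZ, Z)))))))
  [15] S(S(S(S(mul(SZ, add(SSZ, Z))))))
  [16] S(S(S(S(add(add(SSZ, Z), mul(Z, add(SSZ, Z)))))))
  [17] S(S(S(S(add(S(add(SZ, Z)), mul(Z, add(SSZ, Z)))))))
  [18] S(S(S(S(S(add(add(SZ, Z), mul(Z, add(SSZ, Z))))))))
  [19] S(S(S(S(S(add(S(add(Z, Z)), mul(Z, add(SSZ, Z))))))))
  [20] S(S(S(S(S(S(add(add(Z, Z), mul(Z, add(SSZ, Z)))))))))
  [21] S(S(S(S(S(S(add(Z, mul(Z, add(SSZ, Z)))))))))
  [22] S(S(S(S(S(S(mul(Z, add(SSZ, Z))))))))
  [23] S^6(Z)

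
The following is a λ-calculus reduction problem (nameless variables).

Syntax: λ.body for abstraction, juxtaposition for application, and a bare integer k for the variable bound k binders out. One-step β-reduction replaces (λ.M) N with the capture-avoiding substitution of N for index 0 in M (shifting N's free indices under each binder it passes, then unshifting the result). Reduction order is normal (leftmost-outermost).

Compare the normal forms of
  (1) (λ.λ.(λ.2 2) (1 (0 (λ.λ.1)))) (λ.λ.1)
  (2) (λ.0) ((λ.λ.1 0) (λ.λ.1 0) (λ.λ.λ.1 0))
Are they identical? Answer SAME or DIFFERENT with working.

Answer: DIFFERENT — A ⇓ λ.λ.λ.λ.1, B ⇓ λ.λ.λ.1 0

Derivation:
Term A:
  start: (λ.λ.(λ.2 2) (1 (0 (λ.λ.1)))) (λ.λ.1)
  [1] λ.(λ.(λ.λ.1) (λ.λ.1)) ((λ.λ.1) (0 (λ.λ.1)))
  [2] λ.(λ.λ.1) (λ.λ.1)
  [3] λ.λ.λ.λ.1

Term B:
  start: (λ.0) ((λ.λ.1 0) (λ.λ.1 0) (λ.λ.λ.1 0))
  [1] (λ.λ.1 0) (λ.λ.1 0) (λ.λ.λ.1 0)
  [2] (λ.(λ.λ.1 0) 0) (λ.λ.λ.1 0)
  [3] (λ.λ.1 0) (λ.λ.λ.1 0)
  [4] λ.(λ.λ.λ.1 0) 0
  [5] λ.λ.λ.1 0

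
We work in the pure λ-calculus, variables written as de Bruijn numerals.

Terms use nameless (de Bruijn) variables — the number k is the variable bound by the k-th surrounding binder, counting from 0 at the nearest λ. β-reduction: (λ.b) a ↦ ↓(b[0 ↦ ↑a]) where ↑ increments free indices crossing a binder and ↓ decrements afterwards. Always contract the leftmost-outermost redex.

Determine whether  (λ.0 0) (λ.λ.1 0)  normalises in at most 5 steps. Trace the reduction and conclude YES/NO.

Answer: YES — reaches normal form λ.λ.1 0 in 3 ≤ 5 steps

Reduction:
  start: (λ.0 0) (λ.λ.1 0)
  step 1: (λ.λ.1 0) (λ.λ.1 0)
  step 2: λ.(λ.λ.1 0) 0
  step 3: λ.λ.1 0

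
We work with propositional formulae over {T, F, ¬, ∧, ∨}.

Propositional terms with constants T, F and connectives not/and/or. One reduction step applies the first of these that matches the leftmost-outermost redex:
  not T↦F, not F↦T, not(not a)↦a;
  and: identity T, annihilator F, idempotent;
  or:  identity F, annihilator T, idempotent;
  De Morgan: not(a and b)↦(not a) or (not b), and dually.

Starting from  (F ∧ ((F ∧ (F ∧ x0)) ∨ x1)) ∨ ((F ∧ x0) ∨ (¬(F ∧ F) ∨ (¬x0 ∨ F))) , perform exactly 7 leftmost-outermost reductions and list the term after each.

  start: (F ∧ ((F ∧ (F ∧ x0)) ∨ x1)) ∨ ((F ∧ x0) ∨ (¬(F ∧ F) ∨ (¬x0 ∨ F)))
  step 1: F ∨ ((F ∧ x0) ∨ (¬(F ∧ F) ∨ (¬x0 ∨ F)))
  step 2: (F ∧ x0) ∨ (¬(F ∧ F) ∨ (¬x0 ∨ F))
  step 3: F ∨ (¬(F ∧ F) ∨ (¬x0 ∨ F))
  step 4: ¬(F ∧ F) ∨ (¬x0 ∨ F)
  step 5: (¬F ∨ ¬F) ∨ (¬x0 ∨ F)
  step 6: ¬F ∨ (¬x0 ∨ F)
  step 7: T ∨ (¬x0 ∨ F)

Answer: after 7 steps: T ∨ (¬x0 ∨ F)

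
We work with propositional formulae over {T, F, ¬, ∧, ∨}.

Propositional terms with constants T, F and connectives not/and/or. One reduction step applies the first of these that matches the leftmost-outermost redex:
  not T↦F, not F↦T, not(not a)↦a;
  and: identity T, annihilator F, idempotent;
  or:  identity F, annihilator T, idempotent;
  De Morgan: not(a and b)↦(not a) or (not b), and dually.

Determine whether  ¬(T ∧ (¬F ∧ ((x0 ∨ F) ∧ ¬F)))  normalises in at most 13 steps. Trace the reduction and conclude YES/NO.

Answer: YES — reaches normal form ¬x0 in 12 ≤ 13 steps

Derivation:
  start: ¬(T ∧ (¬F ∧ ((x0 ∨ F) ∧ ¬F)))
  [1] ¬T ∨ ¬(¬F ∧ ((x0 ∨ F) ∧ ¬F))
  [2] F ∨ ¬(¬F ∧ ((x0 ∨ F) ∧ ¬F))
  [3] ¬(¬F ∧ ((x0 ∨ F) ∧ ¬F))
  [4] ¬¬F ∨ ¬((x0 ∨ F) ∧ ¬F)
  [5] F ∨ ¬((x0 ∨ F) ∧ ¬F)
  [6] ¬((x0 ∨ F) ∧ ¬F)
  [7] ¬(x0 ∨ F) ∨ ¬¬F
  [8] (¬x0 ∧ ¬F) ∨ ¬¬F
  [9] (¬x0 ∧ T) ∨ ¬¬F
  [10] ¬x0 ∨ ¬¬F
  [11] ¬x0 ∨ F
  [12] ¬x0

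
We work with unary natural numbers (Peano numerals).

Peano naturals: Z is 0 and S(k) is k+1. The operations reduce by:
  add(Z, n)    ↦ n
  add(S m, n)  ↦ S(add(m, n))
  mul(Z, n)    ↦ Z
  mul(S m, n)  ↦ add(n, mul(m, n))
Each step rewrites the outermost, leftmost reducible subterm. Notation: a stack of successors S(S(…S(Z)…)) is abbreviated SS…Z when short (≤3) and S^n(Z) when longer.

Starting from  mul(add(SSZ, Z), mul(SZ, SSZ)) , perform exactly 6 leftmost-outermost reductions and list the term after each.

  start: mul(add(SSZ, Z), mul(SZ, SSZ))
  →1  mul(S(add(SZ, Z)), mul(SZ, SSZ))
  →2  add(mul(SZ, SSZ), mul(add(SZ, Z), mul(SZ, SSZ)))
  →3  add(add(SSZ, mul(Z, SSZ)), mul(add(SZ, Z), mul(SZ, SSZ)))
  →4  add(S(add(SZ, mul(Z, SSZ))), mul(add(SZ, Z), mul(SZ, SSZ)))
  →5  S(add(add(SZ, mul(Z, SSZ)), mul(add(SZ, Z), mul(SZ, SSZ))))
  →6  S(add(S(add(Z, mul(Z, SSZ))), mul(add(SZ, Z), mul(SZ, SSZ))))

Answer: after 6 steps: S(add(S(add(Z, mul(Z, SSZ))), mul(add(SZ, Z), mul(SZ, SSZ))))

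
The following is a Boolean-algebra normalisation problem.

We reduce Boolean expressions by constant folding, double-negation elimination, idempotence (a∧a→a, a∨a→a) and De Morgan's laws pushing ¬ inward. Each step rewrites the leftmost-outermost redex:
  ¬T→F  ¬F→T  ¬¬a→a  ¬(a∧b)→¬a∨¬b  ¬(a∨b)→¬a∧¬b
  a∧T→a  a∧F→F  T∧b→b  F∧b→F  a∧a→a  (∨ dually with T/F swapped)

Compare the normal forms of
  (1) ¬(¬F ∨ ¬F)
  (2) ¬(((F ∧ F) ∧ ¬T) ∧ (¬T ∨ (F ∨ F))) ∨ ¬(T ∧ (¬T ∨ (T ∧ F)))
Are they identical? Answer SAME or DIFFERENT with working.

Term A:
  start: ¬(¬F ∨ ¬F)
  step 1: ¬¬F ∧ ¬¬F
  step 2: ¬¬F
  step 3: F

Term B:
  start: ¬(((F ∧ F) ∧ ¬T) ∧ (¬T ∨ (F ∨ F))) ∨ ¬(T ∧ (¬T ∨ (T ∧ F)))
  step 1: (¬((F ∧ F) ∧ ¬T) ∨ ¬(¬T ∨ (F ∨ F))) ∨ ¬(T ∧ (¬T ∨ (T ∧ F)))
  step 2: ((¬(F ∧ F) ∨ ¬¬T) ∨ ¬(¬T ∨ (F ∨ F))) ∨ ¬(T ∧ (¬T ∨ (T ∧ F)))
  step 3: (((¬F ∨ ¬F) ∨ ¬¬T) ∨ ¬(¬T ∨ (F ∨ F))) ∨ ¬(T ∧ (¬T ∨ (T ∧ F)))
  step 4: ((¬F ∨ ¬¬T) ∨ ¬(¬T ∨ (F ∨ F))) ∨ ¬(T ∧ (¬T ∨ (T ∧ F)))
  step 5: ((T ∨ ¬¬T) ∨ ¬(¬T ∨ (F ∨ F))) ∨ ¬(T ∧ (¬T ∨ (T ∧ F)))
  step 6: (T ∨ ¬(¬T ∨ (F ∨ F))) ∨ ¬(T ∧ (¬T ∨ (T ∧ F)))
  step 7: T ∨ ¬(T ∧ (¬T ∨ (T ∧ F)))
  step 8: T

Answer: DIFFERENT — A ⇓ F, B ⇓ T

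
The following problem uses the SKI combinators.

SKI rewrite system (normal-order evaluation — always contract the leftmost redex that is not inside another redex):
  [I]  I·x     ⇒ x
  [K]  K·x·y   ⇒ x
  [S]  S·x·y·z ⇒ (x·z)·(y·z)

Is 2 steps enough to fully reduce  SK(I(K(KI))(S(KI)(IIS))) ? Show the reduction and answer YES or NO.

Answer: YES — reaches normal form SK(KI) in 2 ≤ 2 steps

Derivation:
  start: SK(I(K(KI))(S(KI)(IIS)))
  [1] SK(K(KI)(S(KI)(IIS)))
  [2] SK(KI)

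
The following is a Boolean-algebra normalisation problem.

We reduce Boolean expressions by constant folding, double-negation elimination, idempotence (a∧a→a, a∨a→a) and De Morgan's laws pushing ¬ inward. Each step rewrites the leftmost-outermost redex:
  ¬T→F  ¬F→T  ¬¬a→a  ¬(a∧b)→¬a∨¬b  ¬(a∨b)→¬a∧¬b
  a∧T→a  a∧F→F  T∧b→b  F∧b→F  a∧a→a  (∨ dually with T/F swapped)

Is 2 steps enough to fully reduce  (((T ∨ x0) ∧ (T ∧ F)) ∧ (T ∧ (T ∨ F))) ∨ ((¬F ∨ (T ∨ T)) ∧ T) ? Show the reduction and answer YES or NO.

Answer: NO — after 2 steps the term is ((T ∧ F) ∧ (T ∧ (T ∨ F))) ∨ ((¬F ∨ (T ∨ T)) ∧ T), not yet normal

Reduction:
  start: (((T ∨ x0) ∧ (T ∧ F)) ∧ (T ∧ (T ∨ F))) ∨ ((¬F ∨ (T ∨ T)) ∧ T)
  [1] ((T ∧ (T ∧ F)) ∧ (T ∧ (T ∨ F))) ∨ ((¬F ∨ (T ∨ T)) ∧ T)
  [2] ((T ∧ F) ∧ (T ∧ (T ∨ F))) ∨ ((¬F ∨ (T ∨ T)) ∧ T)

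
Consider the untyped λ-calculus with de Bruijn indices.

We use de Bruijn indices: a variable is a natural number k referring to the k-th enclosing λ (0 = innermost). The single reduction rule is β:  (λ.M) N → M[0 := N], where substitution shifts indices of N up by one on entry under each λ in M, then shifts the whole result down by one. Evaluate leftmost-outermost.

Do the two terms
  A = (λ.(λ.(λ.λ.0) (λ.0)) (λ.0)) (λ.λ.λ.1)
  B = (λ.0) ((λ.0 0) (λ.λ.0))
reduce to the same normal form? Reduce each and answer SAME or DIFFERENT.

Answer: SAME — A ⇓ λ.0, B ⇓ λ.0

Derivation:
Term A:
  start: (λ.(λ.(λ.λ.0) (λ.0)) (λ.0)) (λ.λ.λ.1)
  →1  (λ.(λ.λ.0) (λ.0)) (λ.0)
  →2  (λ.λ.0) (λ.0)
  →3  λ.0

Term B:
  start: (λ.0) ((λ.0 0) (λ.λ.0))
  →1  (λ.0 0) (λ.λ.0)
  →2  (λ.λ.0) (λ.λ.0)
  →3  λ.0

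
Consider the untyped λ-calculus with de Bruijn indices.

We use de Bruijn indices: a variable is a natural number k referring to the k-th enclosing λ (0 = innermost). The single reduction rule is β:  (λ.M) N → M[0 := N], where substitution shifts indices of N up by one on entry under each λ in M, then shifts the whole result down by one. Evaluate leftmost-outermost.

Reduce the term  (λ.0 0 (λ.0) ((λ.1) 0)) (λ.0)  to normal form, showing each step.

  start: (λ.0 0 (λ.0) ((λ.1) 0)) (λ.0)
  →1  (λ.0) (λ.0) (λ.0) ((λ.λ.0) (λ.0))
  →2  (λ.0) (λ.0) ((λ.λ.0) (λ.0))
  →3  (λ.0) ((λ.λ.0) (λ.0))
  →4  (λ.λ.0) (λ.0)
  →5  λ.0

Answer: normal form = λ.0  (in 5 steps)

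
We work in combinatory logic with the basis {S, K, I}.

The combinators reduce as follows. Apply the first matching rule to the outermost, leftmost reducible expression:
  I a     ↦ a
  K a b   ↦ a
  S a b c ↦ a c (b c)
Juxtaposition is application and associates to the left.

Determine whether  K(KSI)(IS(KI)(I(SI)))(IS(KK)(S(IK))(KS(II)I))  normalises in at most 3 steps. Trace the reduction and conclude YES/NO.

Answer: NO — after 3 steps the term is S(S(KK)(S(IK))(KS(II)I)), not yet normal

Derivation:
  start: K(KSI)(IS(KI)(I(SI)))(IS(KK)(S(IK))(KS(II)I))
  step 1: KSI(IS(KK)(S(IK))(KS(II)I))
  step 2: S(IS(KK)(S(IK))(KS(II)I))
  step 3: S(S(KK)(S(IK))(KS(II)I))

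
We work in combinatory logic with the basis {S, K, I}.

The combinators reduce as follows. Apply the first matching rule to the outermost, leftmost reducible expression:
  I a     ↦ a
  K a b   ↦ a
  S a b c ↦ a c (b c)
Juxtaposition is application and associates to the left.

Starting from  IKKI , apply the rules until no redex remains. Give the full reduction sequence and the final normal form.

  start: IKKI
  step 1: KKI
  step 2: K

Answer: normal form = K  (in 2 steps)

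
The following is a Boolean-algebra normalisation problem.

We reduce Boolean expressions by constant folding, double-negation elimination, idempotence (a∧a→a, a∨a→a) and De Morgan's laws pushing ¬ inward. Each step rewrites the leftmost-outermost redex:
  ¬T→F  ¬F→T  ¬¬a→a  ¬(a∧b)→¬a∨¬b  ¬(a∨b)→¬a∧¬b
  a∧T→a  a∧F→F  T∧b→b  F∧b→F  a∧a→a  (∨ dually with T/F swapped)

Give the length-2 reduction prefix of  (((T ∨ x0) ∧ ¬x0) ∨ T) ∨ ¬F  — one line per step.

Answer: after 2 steps: T

Working:
  start: (((T ∨ x0) ∧ ¬x0) ∨ T) ∨ ¬F
  →1  T ∨ ¬F
  →2  T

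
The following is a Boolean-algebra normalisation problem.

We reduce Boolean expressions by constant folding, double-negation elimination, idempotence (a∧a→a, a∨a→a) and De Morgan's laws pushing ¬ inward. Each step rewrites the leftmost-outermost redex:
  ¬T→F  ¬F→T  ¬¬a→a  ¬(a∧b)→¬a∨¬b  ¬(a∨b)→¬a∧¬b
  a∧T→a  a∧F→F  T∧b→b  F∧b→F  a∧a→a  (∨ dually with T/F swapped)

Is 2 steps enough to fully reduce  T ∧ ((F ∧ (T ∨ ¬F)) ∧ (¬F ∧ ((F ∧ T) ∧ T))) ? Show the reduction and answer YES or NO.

  start: T ∧ ((F ∧ (T ∨ ¬F)) ∧ (¬F ∧ ((F ∧ T) ∧ T)))
  step 1: (F ∧ (T ∨ ¬F)) ∧ (¬F ∧ ((F ∧ T) ∧ T))
  step 2: F ∧ (¬F ∧ ((F ∧ T) ∧ T))

Answer: NO — after 2 steps the term is F ∧ (¬F ∧ ((F ∧ T) ∧ T)), not yet normal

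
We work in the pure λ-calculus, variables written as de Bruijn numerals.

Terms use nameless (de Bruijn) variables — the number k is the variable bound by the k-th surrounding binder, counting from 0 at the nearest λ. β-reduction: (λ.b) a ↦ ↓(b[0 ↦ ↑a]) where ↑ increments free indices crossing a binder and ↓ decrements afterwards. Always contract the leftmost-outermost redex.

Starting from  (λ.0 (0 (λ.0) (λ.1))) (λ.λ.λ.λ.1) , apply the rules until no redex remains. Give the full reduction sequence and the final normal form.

  start: (λ.0 (0 (λ.0) (λ.1))) (λ.λ.λ.λ.1)
  →1  (λ.λ.λ.λ.1) ((λ.λ.λ.λ.1) (λ.0) (λ.λ.λ.λ.λ.1))
  →2  λ.λ.λ.1

Answer: normal form = λ.λ.λ.1  (in 2 steps)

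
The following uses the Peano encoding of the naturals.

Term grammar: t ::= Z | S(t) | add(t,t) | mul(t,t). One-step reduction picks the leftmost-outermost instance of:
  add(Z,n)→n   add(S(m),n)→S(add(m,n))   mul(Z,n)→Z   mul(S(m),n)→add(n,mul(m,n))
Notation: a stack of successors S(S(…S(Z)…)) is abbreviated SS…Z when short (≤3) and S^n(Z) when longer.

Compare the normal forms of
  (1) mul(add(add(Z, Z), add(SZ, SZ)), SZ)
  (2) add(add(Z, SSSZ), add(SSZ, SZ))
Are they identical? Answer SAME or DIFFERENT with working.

Answer: DIFFERENT — A ⇓ SSZ, B ⇓ S^6(Z)

Derivation:
Term A:
  start: mul(add(add(Z, Z), add(SZ, SZ)), SZ)
  step 1: mul(add(Z, add(SZ, SZ)), SZ)
  step 2: mul(add(SZ, SZ), SZ)
  step 3: mul(S(add(Z, SZ)), SZ)
  step 4: add(SZ, mul(add(Z, SZ), SZ))
  step 5: S(add(Z, mul(add(Z, SZ), SZ)))
  step 6: S(mul(add(Z, SZ), SZ))
  step 7: S(mul(SZ, SZ))
  step 8: S(add(SZ, mul(Z, SZ)))
  step 9: S(S(add(Z, mul(Z, SZ))))
  step 10: S(S(mul(Z, SZ)))
  step 11: SSZ

Term B:
  start: add(add(Z, SSSZ), add(SSZ, SZ))
  step 1: add(SSSZ, add(SSZ, SZ))
  step 2: S(add(SSZ, add(SSZ, SZ)))
  step 3: S(S(add(SZ, add(SSZ, SZ))))
  step 4: S(S(S(add(Z, add(SSZ, SZ)))))
  step 5: S(S(S(add(SSZ, SZ))))
  step 6: S(S(S(S(add(SZ, SZ)))))
  step 7: S(S(S(S(S(add(Z, SZ))))))
  step 8: S^6(Z)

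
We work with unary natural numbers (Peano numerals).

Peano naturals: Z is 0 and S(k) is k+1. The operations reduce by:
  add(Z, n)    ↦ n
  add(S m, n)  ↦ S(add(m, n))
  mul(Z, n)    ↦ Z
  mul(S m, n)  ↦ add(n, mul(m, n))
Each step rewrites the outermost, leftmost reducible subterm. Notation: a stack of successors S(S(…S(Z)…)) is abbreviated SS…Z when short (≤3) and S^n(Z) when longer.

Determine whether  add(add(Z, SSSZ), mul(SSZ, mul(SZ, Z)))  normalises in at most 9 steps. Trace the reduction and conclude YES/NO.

Answer: NO — after 9 steps the term is S(S(S(add(Z, mul(SZ, mul(SZ, Z)))))), not yet normal

Working:
  start: add(add(Z, SSSZ), mul(SSZ, mul(SZ, Z)))
  →1  add(SSSZ, mul(SSZ, mul(SZ, Z)))
  →2  S(add(SSZ, mul(SSZ, mul(SZ, Z))))
  →3  S(S(add(SZ, mul(SSZ, mul(SZ, Z)))))
  →4  S(S(S(add(Z, mul(SSZ, mul(SZ, Z))))))
  →5  S(S(S(mul(SSZ, mul(SZ, Z)))))
  →6  S(S(S(add(mul(SZ, Z), mul(SZ, mul(SZ, Z))))))
  →7  S(S(S(add(add(Z, mul(Z, Z)), mul(SZ, mul(SZ, Z))))))
  →8  S(S(S(add(mul(Z, Z), mul(SZ, mul(SZ, Z))))))
  →9  S(S(S(add(Z, mul(SZ, mul(SZ, Z))))))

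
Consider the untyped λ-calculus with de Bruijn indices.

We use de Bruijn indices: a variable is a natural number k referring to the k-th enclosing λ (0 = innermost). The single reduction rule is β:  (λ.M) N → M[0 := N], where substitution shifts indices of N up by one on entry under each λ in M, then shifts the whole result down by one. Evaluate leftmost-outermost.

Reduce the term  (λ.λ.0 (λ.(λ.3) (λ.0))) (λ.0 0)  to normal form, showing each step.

  start: (λ.λ.0 (λ.(λ.3) (λ.0))) (λ.0 0)
  →1  λ.0 (λ.(λ.λ.0 0) (λ.0))
  →2  λ.0 (λ.λ.0 0)

Answer: normal form = λ.0 (λ.λ.0 0)  (in 2 steps)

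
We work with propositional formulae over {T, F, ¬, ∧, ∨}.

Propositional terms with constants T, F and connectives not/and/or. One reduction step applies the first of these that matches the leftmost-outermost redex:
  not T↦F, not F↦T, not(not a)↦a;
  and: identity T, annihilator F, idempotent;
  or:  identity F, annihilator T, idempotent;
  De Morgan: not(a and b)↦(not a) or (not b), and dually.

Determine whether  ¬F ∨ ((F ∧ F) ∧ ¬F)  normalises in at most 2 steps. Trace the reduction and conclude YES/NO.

  start: ¬F ∨ ((F ∧ F) ∧ ¬F)
  [1] T ∨ ((F ∧ F) ∧ ¬F)
  [2] T

Answer: YES — reaches normal form T in 2 ≤ 2 steps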